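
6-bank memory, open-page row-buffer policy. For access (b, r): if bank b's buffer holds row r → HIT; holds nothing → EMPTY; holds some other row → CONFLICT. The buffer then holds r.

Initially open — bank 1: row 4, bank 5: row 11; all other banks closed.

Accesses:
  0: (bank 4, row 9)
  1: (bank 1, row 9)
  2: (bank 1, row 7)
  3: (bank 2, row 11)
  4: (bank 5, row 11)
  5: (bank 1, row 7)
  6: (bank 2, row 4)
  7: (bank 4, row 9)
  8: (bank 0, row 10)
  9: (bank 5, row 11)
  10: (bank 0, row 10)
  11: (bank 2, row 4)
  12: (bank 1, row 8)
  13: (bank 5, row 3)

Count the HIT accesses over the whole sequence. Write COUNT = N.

COUNT = 6

0: bank 4 row 9 — prev None → EMPTY
1: bank 1 row 9 — prev 4 → CONFLICT
2: bank 1 row 7 — prev 9 → CONFLICT
3: bank 2 row 11 — prev None → EMPTY
4: bank 5 row 11 — prev 11 → HIT
5: bank 1 row 7 — prev 7 → HIT
6: bank 2 row 4 — prev 11 → CONFLICT
7: bank 4 row 9 — prev 9 → HIT
8: bank 0 row 10 — prev None → EMPTY
9: bank 5 row 11 — prev 11 → HIT
10: bank 0 row 10 — prev 10 → HIT
11: bank 2 row 4 — prev 4 → HIT
12: bank 1 row 8 — prev 7 → CONFLICT
13: bank 5 row 3 — prev 11 → CONFLICT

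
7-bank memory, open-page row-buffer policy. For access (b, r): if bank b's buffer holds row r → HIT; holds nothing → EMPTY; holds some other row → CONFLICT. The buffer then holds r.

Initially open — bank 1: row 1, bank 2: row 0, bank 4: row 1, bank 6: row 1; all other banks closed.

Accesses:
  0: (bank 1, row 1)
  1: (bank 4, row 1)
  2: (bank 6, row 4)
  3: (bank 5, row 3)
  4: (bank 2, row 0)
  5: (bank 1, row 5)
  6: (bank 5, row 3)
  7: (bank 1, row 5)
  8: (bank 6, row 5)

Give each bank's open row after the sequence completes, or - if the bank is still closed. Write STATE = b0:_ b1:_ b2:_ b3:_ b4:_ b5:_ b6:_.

STATE = b0:- b1:5 b2:0 b3:- b4:1 b5:3 b6:5

0: bank 1 row 1 — prev 1 → HIT
1: bank 4 row 1 — prev 1 → HIT
2: bank 6 row 4 — prev 1 → CONFLICT
3: bank 5 row 3 — prev None → EMPTY
4: bank 2 row 0 — prev 0 → HIT
5: bank 1 row 5 — prev 1 → CONFLICT
6: bank 5 row 3 — prev 3 → HIT
7: bank 1 row 5 — prev 5 → HIT
8: bank 6 row 5 — prev 4 → CONFLICT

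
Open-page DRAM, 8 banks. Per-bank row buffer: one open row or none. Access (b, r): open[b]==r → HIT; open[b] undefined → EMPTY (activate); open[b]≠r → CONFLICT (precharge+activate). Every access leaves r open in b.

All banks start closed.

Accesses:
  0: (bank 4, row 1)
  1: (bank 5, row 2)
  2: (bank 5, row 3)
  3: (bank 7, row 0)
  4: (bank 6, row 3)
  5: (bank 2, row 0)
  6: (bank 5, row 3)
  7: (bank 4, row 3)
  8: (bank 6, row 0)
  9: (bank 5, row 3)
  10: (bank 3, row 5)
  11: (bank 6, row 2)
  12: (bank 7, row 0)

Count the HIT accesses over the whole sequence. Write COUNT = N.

0: bank 4 row 1 — prev None → EMPTY
1: bank 5 row 2 — prev None → EMPTY
2: bank 5 row 3 — prev 2 → CONFLICT
3: bank 7 row 0 — prev None → EMPTY
4: bank 6 row 3 — prev None → EMPTY
5: bank 2 row 0 — prev None → EMPTY
6: bank 5 row 3 — prev 3 → HIT
7: bank 4 row 3 — prev 1 → CONFLICT
8: bank 6 row 0 — prev 3 → CONFLICT
9: bank 5 row 3 — prev 3 → HIT
10: bank 3 row 5 — prev None → EMPTY
11: bank 6 row 2 — prev 0 → CONFLICT
12: bank 7 row 0 — prev 0 → HIT

COUNT = 3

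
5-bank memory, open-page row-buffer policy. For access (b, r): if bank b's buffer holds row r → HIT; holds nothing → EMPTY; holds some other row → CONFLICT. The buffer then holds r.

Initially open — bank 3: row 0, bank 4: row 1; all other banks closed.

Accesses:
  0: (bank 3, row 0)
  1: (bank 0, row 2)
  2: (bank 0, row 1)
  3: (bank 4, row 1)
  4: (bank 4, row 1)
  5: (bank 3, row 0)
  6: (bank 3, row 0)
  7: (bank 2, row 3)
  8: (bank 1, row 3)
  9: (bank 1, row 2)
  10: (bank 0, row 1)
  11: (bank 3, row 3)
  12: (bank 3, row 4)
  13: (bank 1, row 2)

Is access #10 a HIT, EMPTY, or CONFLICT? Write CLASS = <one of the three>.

#0 (3,0) H  (was 0)
#1 (0,2) E
#2 (0,1) C  (was 2)
#3 (4,1) H  (was 1)
#4 (4,1) H  (was 1)
#5 (3,0) H  (was 0)
#6 (3,0) H  (was 0)
#7 (2,3) E
#8 (1,3) E
#9 (1,2) C  (was 3)
#10 (0,1) H  (was 1)
#11 (3,3) C  (was 0)
#12 (3,4) C  (was 3)
#13 (1,2) H  (was 2)

CLASS = HIT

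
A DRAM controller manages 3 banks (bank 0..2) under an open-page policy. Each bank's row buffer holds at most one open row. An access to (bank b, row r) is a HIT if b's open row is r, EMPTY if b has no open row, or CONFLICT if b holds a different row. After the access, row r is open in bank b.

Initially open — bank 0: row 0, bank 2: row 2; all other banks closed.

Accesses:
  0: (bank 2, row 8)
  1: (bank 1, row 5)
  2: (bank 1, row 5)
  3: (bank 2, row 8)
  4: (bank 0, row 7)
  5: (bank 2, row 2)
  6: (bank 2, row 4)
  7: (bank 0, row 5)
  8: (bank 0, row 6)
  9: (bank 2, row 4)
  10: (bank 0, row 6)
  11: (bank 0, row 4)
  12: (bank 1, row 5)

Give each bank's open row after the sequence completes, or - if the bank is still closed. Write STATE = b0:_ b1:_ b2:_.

0: bank 2 row 8 — prev 2 → CONFLICT
1: bank 1 row 5 — prev None → EMPTY
2: bank 1 row 5 — prev 5 → HIT
3: bank 2 row 8 — prev 8 → HIT
4: bank 0 row 7 — prev 0 → CONFLICT
5: bank 2 row 2 — prev 8 → CONFLICT
6: bank 2 row 4 — prev 2 → CONFLICT
7: bank 0 row 5 — prev 7 → CONFLICT
8: bank 0 row 6 — prev 5 → CONFLICT
9: bank 2 row 4 — prev 4 → HIT
10: bank 0 row 6 — prev 6 → HIT
11: bank 0 row 4 — prev 6 → CONFLICT
12: bank 1 row 5 — prev 5 → HIT

STATE = b0:4 b1:5 b2:4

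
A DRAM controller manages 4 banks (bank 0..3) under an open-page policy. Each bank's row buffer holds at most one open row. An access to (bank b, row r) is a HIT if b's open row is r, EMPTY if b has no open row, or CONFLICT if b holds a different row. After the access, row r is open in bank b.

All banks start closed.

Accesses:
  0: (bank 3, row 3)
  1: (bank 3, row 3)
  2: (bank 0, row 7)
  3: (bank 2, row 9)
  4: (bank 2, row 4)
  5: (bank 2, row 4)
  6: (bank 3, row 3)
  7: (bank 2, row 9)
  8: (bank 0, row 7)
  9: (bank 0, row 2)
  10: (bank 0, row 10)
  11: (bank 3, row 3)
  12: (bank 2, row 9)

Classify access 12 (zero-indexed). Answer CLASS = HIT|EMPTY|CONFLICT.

step 0: bank3 None->3 [EMPTY]
step 1: bank3 3->3 [HIT]
step 2: bank0 None->7 [EMPTY]
step 3: bank2 None->9 [EMPTY]
step 4: bank2 9->4 [CONFLICT]
step 5: bank2 4->4 [HIT]
step 6: bank3 3->3 [HIT]
step 7: bank2 4->9 [CONFLICT]
step 8: bank0 7->7 [HIT]
step 9: bank0 7->2 [CONFLICT]
step 10: bank0 2->10 [CONFLICT]
step 11: bank3 3->3 [HIT]
step 12: bank2 9->9 [HIT]

CLASS = HIT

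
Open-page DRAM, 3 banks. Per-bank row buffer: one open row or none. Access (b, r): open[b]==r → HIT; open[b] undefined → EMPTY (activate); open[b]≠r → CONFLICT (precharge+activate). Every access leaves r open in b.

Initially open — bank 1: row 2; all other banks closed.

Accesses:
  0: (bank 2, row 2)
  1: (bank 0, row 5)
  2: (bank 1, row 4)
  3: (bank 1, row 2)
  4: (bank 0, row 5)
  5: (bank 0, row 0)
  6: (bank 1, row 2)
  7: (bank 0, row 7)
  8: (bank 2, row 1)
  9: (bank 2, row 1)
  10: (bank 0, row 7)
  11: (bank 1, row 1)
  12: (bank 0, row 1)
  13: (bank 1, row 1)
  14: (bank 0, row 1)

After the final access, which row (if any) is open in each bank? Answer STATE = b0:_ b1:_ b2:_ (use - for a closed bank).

  [0] b2 r2: no row ⇒ E
  [1] b0 r5: no row ⇒ E
  [2] b1 r4: had r2 ⇒ C
  [3] b1 r2: had r4 ⇒ C
  [4] b0 r5: had r5 ⇒ H
  [5] b0 r0: had r5 ⇒ C
  [6] b1 r2: had r2 ⇒ H
  [7] b0 r7: had r0 ⇒ C
  [8] b2 r1: had r2 ⇒ C
  [9] b2 r1: had r1 ⇒ H
  [10] b0 r7: had r7 ⇒ H
  [11] b1 r1: had r2 ⇒ C
  [12] b0 r1: had r7 ⇒ C
  [13] b1 r1: had r1 ⇒ H
  [14] b0 r1: had r1 ⇒ H

STATE = b0:1 b1:1 b2:1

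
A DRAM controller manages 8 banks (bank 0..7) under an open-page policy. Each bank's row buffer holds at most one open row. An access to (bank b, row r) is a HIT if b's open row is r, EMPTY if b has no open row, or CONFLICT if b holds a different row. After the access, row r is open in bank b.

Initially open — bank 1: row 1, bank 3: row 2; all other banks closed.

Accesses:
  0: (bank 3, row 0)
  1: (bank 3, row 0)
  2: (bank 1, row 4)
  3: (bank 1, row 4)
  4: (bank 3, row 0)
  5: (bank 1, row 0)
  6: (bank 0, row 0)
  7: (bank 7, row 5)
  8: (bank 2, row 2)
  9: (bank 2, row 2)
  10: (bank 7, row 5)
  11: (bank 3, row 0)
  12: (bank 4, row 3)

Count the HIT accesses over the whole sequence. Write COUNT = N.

COUNT = 6

  [0] b3 r0: had r2 ⇒ C
  [1] b3 r0: had r0 ⇒ H
  [2] b1 r4: had r1 ⇒ C
  [3] b1 r4: had r4 ⇒ H
  [4] b3 r0: had r0 ⇒ H
  [5] b1 r0: had r4 ⇒ C
  [6] b0 r0: no row ⇒ E
  [7] b7 r5: no row ⇒ E
  [8] b2 r2: no row ⇒ E
  [9] b2 r2: had r2 ⇒ H
  [10] b7 r5: had r5 ⇒ H
  [11] b3 r0: had r0 ⇒ H
  [12] b4 r3: no row ⇒ E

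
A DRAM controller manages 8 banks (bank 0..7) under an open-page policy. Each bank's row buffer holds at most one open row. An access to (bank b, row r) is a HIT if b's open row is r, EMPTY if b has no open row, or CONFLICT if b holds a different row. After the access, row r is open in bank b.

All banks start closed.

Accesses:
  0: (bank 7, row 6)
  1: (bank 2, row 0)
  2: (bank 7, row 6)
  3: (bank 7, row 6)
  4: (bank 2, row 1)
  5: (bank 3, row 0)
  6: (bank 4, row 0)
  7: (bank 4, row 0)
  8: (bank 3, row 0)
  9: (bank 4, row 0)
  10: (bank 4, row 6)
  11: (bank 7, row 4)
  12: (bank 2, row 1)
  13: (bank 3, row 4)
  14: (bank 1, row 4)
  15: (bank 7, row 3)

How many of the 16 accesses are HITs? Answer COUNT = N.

COUNT = 6

  [0] b7 r6: no row ⇒ E
  [1] b2 r0: no row ⇒ E
  [2] b7 r6: had r6 ⇒ H
  [3] b7 r6: had r6 ⇒ H
  [4] b2 r1: had r0 ⇒ C
  [5] b3 r0: no row ⇒ E
  [6] b4 r0: no row ⇒ E
  [7] b4 r0: had r0 ⇒ H
  [8] b3 r0: had r0 ⇒ H
  [9] b4 r0: had r0 ⇒ H
  [10] b4 r6: had r0 ⇒ C
  [11] b7 r4: had r6 ⇒ C
  [12] b2 r1: had r1 ⇒ H
  [13] b3 r4: had r0 ⇒ C
  [14] b1 r4: no row ⇒ E
  [15] b7 r3: had r4 ⇒ C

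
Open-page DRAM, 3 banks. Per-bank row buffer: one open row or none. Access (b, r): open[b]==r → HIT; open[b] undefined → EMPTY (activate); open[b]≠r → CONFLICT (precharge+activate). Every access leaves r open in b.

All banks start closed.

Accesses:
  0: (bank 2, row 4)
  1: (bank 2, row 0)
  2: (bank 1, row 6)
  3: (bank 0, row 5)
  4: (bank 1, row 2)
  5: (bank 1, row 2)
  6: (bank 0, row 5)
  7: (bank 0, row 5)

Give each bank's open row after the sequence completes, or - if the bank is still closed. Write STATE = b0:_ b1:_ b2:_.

STATE = b0:5 b1:2 b2:0

  [0] b2 r4: no row ⇒ E
  [1] b2 r0: had r4 ⇒ C
  [2] b1 r6: no row ⇒ E
  [3] b0 r5: no row ⇒ E
  [4] b1 r2: had r6 ⇒ C
  [5] b1 r2: had r2 ⇒ H
  [6] b0 r5: had r5 ⇒ H
  [7] b0 r5: had r5 ⇒ H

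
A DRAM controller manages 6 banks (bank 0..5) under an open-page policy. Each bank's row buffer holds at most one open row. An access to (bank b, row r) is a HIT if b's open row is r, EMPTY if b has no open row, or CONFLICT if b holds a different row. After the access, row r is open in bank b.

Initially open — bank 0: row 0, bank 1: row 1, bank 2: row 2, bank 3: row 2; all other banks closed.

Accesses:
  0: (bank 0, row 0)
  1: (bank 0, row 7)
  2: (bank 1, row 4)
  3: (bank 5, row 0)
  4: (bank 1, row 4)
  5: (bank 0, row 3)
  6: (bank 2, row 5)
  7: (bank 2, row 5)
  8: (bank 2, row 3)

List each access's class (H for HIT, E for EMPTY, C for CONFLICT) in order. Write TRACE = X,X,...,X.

0: bank 0 row 0 — prev 0 → HIT
1: bank 0 row 7 — prev 0 → CONFLICT
2: bank 1 row 4 — prev 1 → CONFLICT
3: bank 5 row 0 — prev None → EMPTY
4: bank 1 row 4 — prev 4 → HIT
5: bank 0 row 3 — prev 7 → CONFLICT
6: bank 2 row 5 — prev 2 → CONFLICT
7: bank 2 row 5 — prev 5 → HIT
8: bank 2 row 3 — prev 5 → CONFLICT

TRACE = H,C,C,E,H,C,C,H,C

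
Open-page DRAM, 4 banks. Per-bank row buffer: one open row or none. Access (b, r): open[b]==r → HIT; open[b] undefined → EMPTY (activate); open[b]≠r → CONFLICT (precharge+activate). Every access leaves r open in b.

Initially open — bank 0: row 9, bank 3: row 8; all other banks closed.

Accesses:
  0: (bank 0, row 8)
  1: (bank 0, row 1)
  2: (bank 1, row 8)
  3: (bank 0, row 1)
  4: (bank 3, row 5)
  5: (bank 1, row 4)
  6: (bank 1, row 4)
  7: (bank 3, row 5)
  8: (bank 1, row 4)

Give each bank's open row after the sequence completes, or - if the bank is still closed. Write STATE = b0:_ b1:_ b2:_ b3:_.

STATE = b0:1 b1:4 b2:- b3:5

#0 (0,8) C  (was 9)
#1 (0,1) C  (was 8)
#2 (1,8) E
#3 (0,1) H  (was 1)
#4 (3,5) C  (was 8)
#5 (1,4) C  (was 8)
#6 (1,4) H  (was 4)
#7 (3,5) H  (was 5)
#8 (1,4) H  (was 4)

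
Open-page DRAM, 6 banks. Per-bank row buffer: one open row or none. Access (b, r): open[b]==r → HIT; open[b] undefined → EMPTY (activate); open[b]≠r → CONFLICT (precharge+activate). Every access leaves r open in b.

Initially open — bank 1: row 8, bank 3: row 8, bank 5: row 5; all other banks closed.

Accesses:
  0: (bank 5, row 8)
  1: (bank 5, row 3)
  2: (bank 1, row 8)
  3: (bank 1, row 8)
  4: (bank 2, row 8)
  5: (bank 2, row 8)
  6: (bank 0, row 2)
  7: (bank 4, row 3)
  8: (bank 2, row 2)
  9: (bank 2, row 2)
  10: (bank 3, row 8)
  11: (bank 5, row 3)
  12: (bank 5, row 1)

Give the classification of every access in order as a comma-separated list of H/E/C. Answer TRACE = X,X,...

0: bank 5 row 8 — prev 5 → CONFLICT
1: bank 5 row 3 — prev 8 → CONFLICT
2: bank 1 row 8 — prev 8 → HIT
3: bank 1 row 8 — prev 8 → HIT
4: bank 2 row 8 — prev None → EMPTY
5: bank 2 row 8 — prev 8 → HIT
6: bank 0 row 2 — prev None → EMPTY
7: bank 4 row 3 — prev None → EMPTY
8: bank 2 row 2 — prev 8 → CONFLICT
9: bank 2 row 2 — prev 2 → HIT
10: bank 3 row 8 — prev 8 → HIT
11: bank 5 row 3 — prev 3 → HIT
12: bank 5 row 1 — prev 3 → CONFLICT

TRACE = C,C,H,H,E,H,E,E,C,H,H,H,C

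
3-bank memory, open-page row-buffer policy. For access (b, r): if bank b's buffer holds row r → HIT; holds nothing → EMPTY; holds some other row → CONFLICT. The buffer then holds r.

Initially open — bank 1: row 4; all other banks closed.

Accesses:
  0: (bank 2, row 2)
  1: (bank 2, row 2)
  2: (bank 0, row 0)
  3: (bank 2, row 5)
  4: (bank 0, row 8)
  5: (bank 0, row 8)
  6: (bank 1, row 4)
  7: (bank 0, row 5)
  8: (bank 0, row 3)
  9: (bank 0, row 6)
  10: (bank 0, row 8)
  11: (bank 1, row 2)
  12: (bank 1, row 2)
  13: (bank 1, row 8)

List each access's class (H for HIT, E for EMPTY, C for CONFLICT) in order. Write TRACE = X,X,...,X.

  [0] b2 r2: no row ⇒ E
  [1] b2 r2: had r2 ⇒ H
  [2] b0 r0: no row ⇒ E
  [3] b2 r5: had r2 ⇒ C
  [4] b0 r8: had r0 ⇒ C
  [5] b0 r8: had r8 ⇒ H
  [6] b1 r4: had r4 ⇒ H
  [7] b0 r5: had r8 ⇒ C
  [8] b0 r3: had r5 ⇒ C
  [9] b0 r6: had r3 ⇒ C
  [10] b0 r8: had r6 ⇒ C
  [11] b1 r2: had r4 ⇒ C
  [12] b1 r2: had r2 ⇒ H
  [13] b1 r8: had r2 ⇒ C

TRACE = E,H,E,C,C,H,H,C,C,C,C,C,H,C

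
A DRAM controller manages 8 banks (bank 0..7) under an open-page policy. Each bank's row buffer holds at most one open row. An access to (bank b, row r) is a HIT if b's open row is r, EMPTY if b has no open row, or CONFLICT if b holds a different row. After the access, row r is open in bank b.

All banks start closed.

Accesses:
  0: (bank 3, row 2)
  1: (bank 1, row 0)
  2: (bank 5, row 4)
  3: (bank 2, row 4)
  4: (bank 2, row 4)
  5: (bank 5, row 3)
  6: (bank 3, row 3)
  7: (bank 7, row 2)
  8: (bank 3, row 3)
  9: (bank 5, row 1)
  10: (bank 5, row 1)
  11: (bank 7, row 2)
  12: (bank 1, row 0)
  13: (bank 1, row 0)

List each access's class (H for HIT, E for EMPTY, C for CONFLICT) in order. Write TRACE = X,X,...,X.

TRACE = E,E,E,E,H,C,C,E,H,C,H,H,H,H

0: bank 3 row 2 — prev None → EMPTY
1: bank 1 row 0 — prev None → EMPTY
2: bank 5 row 4 — prev None → EMPTY
3: bank 2 row 4 — prev None → EMPTY
4: bank 2 row 4 — prev 4 → HIT
5: bank 5 row 3 — prev 4 → CONFLICT
6: bank 3 row 3 — prev 2 → CONFLICT
7: bank 7 row 2 — prev None → EMPTY
8: bank 3 row 3 — prev 3 → HIT
9: bank 5 row 1 — prev 3 → CONFLICT
10: bank 5 row 1 — prev 1 → HIT
11: bank 7 row 2 — prev 2 → HIT
12: bank 1 row 0 — prev 0 → HIT
13: bank 1 row 0 — prev 0 → HIT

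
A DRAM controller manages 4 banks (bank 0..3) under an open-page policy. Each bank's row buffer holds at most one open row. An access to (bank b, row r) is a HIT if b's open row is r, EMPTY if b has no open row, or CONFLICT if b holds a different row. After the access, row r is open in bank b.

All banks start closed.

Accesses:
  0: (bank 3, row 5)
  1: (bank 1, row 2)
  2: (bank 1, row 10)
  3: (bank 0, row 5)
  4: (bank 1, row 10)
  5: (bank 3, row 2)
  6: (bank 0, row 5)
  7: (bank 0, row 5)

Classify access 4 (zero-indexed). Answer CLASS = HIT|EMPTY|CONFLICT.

CLASS = HIT

0: bank 3 row 5 — prev None → EMPTY
1: bank 1 row 2 — prev None → EMPTY
2: bank 1 row 10 — prev 2 → CONFLICT
3: bank 0 row 5 — prev None → EMPTY
4: bank 1 row 10 — prev 10 → HIT
5: bank 3 row 2 — prev 5 → CONFLICT
6: bank 0 row 5 — prev 5 → HIT
7: bank 0 row 5 — prev 5 → HIT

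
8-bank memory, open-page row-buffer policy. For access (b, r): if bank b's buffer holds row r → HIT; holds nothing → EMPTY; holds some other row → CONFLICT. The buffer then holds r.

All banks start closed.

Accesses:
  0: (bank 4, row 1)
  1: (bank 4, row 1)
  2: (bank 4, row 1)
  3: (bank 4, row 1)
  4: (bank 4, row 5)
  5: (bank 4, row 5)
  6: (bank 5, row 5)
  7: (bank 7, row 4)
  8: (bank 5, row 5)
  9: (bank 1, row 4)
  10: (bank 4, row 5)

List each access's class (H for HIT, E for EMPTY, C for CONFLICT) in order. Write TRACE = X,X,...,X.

TRACE = E,H,H,H,C,H,E,E,H,E,H

#0 (4,1) E
#1 (4,1) H  (was 1)
#2 (4,1) H  (was 1)
#3 (4,1) H  (was 1)
#4 (4,5) C  (was 1)
#5 (4,5) H  (was 5)
#6 (5,5) E
#7 (7,4) E
#8 (5,5) H  (was 5)
#9 (1,4) E
#10 (4,5) H  (was 5)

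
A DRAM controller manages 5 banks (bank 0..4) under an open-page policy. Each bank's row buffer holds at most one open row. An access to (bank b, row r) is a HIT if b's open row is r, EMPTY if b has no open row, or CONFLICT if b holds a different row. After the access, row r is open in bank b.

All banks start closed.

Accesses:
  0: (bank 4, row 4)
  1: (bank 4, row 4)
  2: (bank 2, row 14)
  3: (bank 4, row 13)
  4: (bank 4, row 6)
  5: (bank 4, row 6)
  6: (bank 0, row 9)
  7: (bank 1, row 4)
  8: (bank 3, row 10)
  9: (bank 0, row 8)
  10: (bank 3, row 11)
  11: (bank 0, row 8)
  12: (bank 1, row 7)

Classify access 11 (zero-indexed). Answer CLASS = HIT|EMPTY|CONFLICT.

CLASS = HIT

  [0] b4 r4: no row ⇒ E
  [1] b4 r4: had r4 ⇒ H
  [2] b2 r14: no row ⇒ E
  [3] b4 r13: had r4 ⇒ C
  [4] b4 r6: had r13 ⇒ C
  [5] b4 r6: had r6 ⇒ H
  [6] b0 r9: no row ⇒ E
  [7] b1 r4: no row ⇒ E
  [8] b3 r10: no row ⇒ E
  [9] b0 r8: had r9 ⇒ C
  [10] b3 r11: had r10 ⇒ C
  [11] b0 r8: had r8 ⇒ H
  [12] b1 r7: had r4 ⇒ C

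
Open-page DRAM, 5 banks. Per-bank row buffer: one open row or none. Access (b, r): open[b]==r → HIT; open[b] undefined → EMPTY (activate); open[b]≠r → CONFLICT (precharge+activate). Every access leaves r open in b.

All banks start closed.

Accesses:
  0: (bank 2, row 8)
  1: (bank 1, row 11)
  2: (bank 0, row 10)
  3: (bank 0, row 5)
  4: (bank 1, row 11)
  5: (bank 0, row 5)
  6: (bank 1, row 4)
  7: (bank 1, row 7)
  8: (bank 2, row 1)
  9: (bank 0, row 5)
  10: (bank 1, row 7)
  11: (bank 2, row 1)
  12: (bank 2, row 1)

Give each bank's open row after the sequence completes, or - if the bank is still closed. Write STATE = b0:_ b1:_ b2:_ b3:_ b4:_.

STATE = b0:5 b1:7 b2:1 b3:- b4:-

step 0: bank2 None->8 [EMPTY]
step 1: bank1 None->11 [EMPTY]
step 2: bank0 None->10 [EMPTY]
step 3: bank0 10->5 [CONFLICT]
step 4: bank1 11->11 [HIT]
step 5: bank0 5->5 [HIT]
step 6: bank1 11->4 [CONFLICT]
step 7: bank1 4->7 [CONFLICT]
step 8: bank2 8->1 [CONFLICT]
step 9: bank0 5->5 [HIT]
step 10: bank1 7->7 [HIT]
step 11: bank2 1->1 [HIT]
step 12: bank2 1->1 [HIT]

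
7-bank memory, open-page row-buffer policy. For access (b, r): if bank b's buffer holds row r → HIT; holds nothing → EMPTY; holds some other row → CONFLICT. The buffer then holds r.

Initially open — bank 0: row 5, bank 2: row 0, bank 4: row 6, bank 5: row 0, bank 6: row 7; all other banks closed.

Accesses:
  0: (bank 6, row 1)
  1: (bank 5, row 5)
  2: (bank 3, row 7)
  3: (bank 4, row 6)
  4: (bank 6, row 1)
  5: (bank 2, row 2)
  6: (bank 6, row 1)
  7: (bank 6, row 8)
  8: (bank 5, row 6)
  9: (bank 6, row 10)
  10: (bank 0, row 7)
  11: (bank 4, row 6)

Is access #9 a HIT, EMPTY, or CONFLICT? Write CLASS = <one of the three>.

CLASS = CONFLICT

  [0] b6 r1: had r7 ⇒ C
  [1] b5 r5: had r0 ⇒ C
  [2] b3 r7: no row ⇒ E
  [3] b4 r6: had r6 ⇒ H
  [4] b6 r1: had r1 ⇒ H
  [5] b2 r2: had r0 ⇒ C
  [6] b6 r1: had r1 ⇒ H
  [7] b6 r8: had r1 ⇒ C
  [8] b5 r6: had r5 ⇒ C
  [9] b6 r10: had r8 ⇒ C
  [10] b0 r7: had r5 ⇒ C
  [11] b4 r6: had r6 ⇒ H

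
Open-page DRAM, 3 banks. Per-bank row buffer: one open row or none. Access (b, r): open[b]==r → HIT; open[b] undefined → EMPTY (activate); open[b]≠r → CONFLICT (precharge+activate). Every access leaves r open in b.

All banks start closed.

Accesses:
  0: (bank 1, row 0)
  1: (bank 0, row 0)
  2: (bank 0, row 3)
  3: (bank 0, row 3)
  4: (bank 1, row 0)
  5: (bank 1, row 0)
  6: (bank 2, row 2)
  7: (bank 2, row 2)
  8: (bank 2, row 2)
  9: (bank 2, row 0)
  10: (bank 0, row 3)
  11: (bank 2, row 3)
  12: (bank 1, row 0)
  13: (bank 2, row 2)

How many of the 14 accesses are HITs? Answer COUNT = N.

COUNT = 7

0: bank 1 row 0 — prev None → EMPTY
1: bank 0 row 0 — prev None → EMPTY
2: bank 0 row 3 — prev 0 → CONFLICT
3: bank 0 row 3 — prev 3 → HIT
4: bank 1 row 0 — prev 0 → HIT
5: bank 1 row 0 — prev 0 → HIT
6: bank 2 row 2 — prev None → EMPTY
7: bank 2 row 2 — prev 2 → HIT
8: bank 2 row 2 — prev 2 → HIT
9: bank 2 row 0 — prev 2 → CONFLICT
10: bank 0 row 3 — prev 3 → HIT
11: bank 2 row 3 — prev 0 → CONFLICT
12: bank 1 row 0 — prev 0 → HIT
13: bank 2 row 2 — prev 3 → CONFLICT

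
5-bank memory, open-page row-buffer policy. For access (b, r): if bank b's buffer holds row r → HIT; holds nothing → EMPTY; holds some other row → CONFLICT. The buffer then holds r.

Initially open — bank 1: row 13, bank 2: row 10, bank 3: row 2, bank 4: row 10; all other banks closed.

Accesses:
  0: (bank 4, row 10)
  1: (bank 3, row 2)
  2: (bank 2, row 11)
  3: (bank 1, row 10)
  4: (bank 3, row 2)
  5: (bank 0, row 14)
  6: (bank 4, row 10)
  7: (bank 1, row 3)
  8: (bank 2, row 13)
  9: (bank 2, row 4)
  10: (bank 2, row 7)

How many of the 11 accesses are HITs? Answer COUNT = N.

COUNT = 4

step 0: bank4 10->10 [HIT]
step 1: bank3 2->2 [HIT]
step 2: bank2 10->11 [CONFLICT]
step 3: bank1 13->10 [CONFLICT]
step 4: bank3 2->2 [HIT]
step 5: bank0 None->14 [EMPTY]
step 6: bank4 10->10 [HIT]
step 7: bank1 10->3 [CONFLICT]
step 8: bank2 11->13 [CONFLICT]
step 9: bank2 13->4 [CONFLICT]
step 10: bank2 4->7 [CONFLICT]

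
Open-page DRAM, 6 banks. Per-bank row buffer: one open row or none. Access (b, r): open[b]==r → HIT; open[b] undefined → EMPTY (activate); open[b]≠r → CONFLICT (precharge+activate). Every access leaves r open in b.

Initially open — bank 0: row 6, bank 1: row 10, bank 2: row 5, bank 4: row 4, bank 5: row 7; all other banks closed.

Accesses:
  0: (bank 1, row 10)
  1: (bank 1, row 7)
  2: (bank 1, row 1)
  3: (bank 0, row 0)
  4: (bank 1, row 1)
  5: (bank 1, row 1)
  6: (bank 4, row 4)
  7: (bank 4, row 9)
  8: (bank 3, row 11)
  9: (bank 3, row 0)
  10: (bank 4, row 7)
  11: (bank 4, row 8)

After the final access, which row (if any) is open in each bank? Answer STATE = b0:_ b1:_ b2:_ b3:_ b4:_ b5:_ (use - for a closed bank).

#0 (1,10) H  (was 10)
#1 (1,7) C  (was 10)
#2 (1,1) C  (was 7)
#3 (0,0) C  (was 6)
#4 (1,1) H  (was 1)
#5 (1,1) H  (was 1)
#6 (4,4) H  (was 4)
#7 (4,9) C  (was 4)
#8 (3,11) E
#9 (3,0) C  (was 11)
#10 (4,7) C  (was 9)
#11 (4,8) C  (was 7)

STATE = b0:0 b1:1 b2:5 b3:0 b4:8 b5:7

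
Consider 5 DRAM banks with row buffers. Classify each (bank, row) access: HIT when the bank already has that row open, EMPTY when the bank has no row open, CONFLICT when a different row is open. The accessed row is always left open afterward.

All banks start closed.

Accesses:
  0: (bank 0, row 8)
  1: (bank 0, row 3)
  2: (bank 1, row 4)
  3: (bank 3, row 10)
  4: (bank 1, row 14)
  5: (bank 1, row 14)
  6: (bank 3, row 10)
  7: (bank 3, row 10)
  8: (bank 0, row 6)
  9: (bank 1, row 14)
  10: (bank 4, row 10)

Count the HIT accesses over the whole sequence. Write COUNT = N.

step 0: bank0 None->8 [EMPTY]
step 1: bank0 8->3 [CONFLICT]
step 2: bank1 None->4 [EMPTY]
step 3: bank3 None->10 [EMPTY]
step 4: bank1 4->14 [CONFLICT]
step 5: bank1 14->14 [HIT]
step 6: bank3 10->10 [HIT]
step 7: bank3 10->10 [HIT]
step 8: bank0 3->6 [CONFLICT]
step 9: bank1 14->14 [HIT]
step 10: bank4 None->10 [EMPTY]

COUNT = 4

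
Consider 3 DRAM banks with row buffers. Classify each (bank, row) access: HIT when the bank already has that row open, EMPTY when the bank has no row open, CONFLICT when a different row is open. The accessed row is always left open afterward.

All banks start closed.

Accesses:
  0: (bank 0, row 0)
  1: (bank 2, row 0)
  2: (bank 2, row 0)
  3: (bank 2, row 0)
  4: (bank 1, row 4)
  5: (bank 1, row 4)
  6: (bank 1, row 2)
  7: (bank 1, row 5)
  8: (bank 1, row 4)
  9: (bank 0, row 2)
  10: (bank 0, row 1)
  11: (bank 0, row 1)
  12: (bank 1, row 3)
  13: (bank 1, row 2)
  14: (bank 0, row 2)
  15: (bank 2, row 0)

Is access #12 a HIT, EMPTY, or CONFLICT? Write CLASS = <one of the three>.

CLASS = CONFLICT

#0 (0,0) E
#1 (2,0) E
#2 (2,0) H  (was 0)
#3 (2,0) H  (was 0)
#4 (1,4) E
#5 (1,4) H  (was 4)
#6 (1,2) C  (was 4)
#7 (1,5) C  (was 2)
#8 (1,4) C  (was 5)
#9 (0,2) C  (was 0)
#10 (0,1) C  (was 2)
#11 (0,1) H  (was 1)
#12 (1,3) C  (was 4)
#13 (1,2) C  (was 3)
#14 (0,2) C  (was 1)
#15 (2,0) H  (was 0)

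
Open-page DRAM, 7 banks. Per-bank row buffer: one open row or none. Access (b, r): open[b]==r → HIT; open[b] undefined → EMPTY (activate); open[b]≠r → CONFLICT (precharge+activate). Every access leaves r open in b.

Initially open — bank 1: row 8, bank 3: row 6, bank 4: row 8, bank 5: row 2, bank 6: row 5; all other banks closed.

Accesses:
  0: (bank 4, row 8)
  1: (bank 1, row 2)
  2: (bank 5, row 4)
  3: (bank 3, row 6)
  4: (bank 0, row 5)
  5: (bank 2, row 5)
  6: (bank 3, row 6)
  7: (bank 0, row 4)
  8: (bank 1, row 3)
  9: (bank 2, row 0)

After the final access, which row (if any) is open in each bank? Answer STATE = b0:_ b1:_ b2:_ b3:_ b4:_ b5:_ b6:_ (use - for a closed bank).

STATE = b0:4 b1:3 b2:0 b3:6 b4:8 b5:4 b6:5

step 0: bank4 8->8 [HIT]
step 1: bank1 8->2 [CONFLICT]
step 2: bank5 2->4 [CONFLICT]
step 3: bank3 6->6 [HIT]
step 4: bank0 None->5 [EMPTY]
step 5: bank2 None->5 [EMPTY]
step 6: bank3 6->6 [HIT]
step 7: bank0 5->4 [CONFLICT]
step 8: bank1 2->3 [CONFLICT]
step 9: bank2 5->0 [CONFLICT]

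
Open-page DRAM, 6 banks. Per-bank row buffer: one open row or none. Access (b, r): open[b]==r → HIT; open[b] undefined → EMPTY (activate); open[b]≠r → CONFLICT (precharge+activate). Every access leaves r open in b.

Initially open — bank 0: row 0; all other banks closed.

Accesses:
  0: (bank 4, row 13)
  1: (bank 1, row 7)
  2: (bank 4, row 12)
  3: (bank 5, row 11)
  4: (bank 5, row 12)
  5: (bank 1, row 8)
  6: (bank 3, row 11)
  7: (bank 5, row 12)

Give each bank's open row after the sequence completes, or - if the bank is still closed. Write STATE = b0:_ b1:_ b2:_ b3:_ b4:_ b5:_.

  [0] b4 r13: no row ⇒ E
  [1] b1 r7: no row ⇒ E
  [2] b4 r12: had r13 ⇒ C
  [3] b5 r11: no row ⇒ E
  [4] b5 r12: had r11 ⇒ C
  [5] b1 r8: had r7 ⇒ C
  [6] b3 r11: no row ⇒ E
  [7] b5 r12: had r12 ⇒ H

STATE = b0:0 b1:8 b2:- b3:11 b4:12 b5:12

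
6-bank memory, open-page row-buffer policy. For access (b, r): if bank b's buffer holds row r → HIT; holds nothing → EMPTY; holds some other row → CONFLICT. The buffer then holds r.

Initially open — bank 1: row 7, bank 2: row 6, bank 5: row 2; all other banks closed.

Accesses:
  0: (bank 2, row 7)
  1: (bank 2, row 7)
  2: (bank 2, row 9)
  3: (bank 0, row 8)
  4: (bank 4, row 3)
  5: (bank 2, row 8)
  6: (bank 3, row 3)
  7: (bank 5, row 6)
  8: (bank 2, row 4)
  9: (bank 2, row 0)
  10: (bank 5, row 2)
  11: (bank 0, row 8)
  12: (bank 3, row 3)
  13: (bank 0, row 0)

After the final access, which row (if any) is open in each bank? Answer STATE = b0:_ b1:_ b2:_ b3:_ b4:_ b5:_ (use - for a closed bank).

  [0] b2 r7: had r6 ⇒ C
  [1] b2 r7: had r7 ⇒ H
  [2] b2 r9: had r7 ⇒ C
  [3] b0 r8: no row ⇒ E
  [4] b4 r3: no row ⇒ E
  [5] b2 r8: had r9 ⇒ C
  [6] b3 r3: no row ⇒ E
  [7] b5 r6: had r2 ⇒ C
  [8] b2 r4: had r8 ⇒ C
  [9] b2 r0: had r4 ⇒ C
  [10] b5 r2: had r6 ⇒ C
  [11] b0 r8: had r8 ⇒ H
  [12] b3 r3: had r3 ⇒ H
  [13] b0 r0: had r8 ⇒ C

STATE = b0:0 b1:7 b2:0 b3:3 b4:3 b5:2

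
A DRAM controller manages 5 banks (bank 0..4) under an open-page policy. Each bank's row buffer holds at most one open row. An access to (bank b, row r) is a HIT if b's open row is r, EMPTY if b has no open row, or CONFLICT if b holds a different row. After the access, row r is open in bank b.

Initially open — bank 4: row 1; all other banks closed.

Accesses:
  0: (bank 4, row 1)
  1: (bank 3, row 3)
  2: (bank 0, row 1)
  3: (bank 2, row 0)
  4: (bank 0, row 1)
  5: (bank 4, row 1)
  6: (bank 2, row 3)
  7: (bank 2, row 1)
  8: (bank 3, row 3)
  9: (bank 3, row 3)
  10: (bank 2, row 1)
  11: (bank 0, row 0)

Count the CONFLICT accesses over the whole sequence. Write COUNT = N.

COUNT = 3

step 0: bank4 1->1 [HIT]
step 1: bank3 None->3 [EMPTY]
step 2: bank0 None->1 [EMPTY]
step 3: bank2 None->0 [EMPTY]
step 4: bank0 1->1 [HIT]
step 5: bank4 1->1 [HIT]
step 6: bank2 0->3 [CONFLICT]
step 7: bank2 3->1 [CONFLICT]
step 8: bank3 3->3 [HIT]
step 9: bank3 3->3 [HIT]
step 10: bank2 1->1 [HIT]
step 11: bank0 1->0 [CONFLICT]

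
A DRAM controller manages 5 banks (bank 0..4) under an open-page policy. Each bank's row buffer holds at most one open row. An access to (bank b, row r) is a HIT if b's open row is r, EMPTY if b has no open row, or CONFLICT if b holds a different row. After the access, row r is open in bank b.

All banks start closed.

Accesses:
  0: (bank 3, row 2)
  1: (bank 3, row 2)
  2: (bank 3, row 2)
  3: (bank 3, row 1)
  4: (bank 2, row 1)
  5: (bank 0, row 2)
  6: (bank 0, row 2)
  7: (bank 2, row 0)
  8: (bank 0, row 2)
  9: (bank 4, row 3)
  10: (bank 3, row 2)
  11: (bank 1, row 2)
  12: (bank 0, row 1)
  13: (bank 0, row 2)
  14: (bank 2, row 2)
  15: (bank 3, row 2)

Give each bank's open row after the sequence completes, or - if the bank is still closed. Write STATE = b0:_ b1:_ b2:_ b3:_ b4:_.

STATE = b0:2 b1:2 b2:2 b3:2 b4:3

  [0] b3 r2: no row ⇒ E
  [1] b3 r2: had r2 ⇒ H
  [2] b3 r2: had r2 ⇒ H
  [3] b3 r1: had r2 ⇒ C
  [4] b2 r1: no row ⇒ E
  [5] b0 r2: no row ⇒ E
  [6] b0 r2: had r2 ⇒ H
  [7] b2 r0: had r1 ⇒ C
  [8] b0 r2: had r2 ⇒ H
  [9] b4 r3: no row ⇒ E
  [10] b3 r2: had r1 ⇒ C
  [11] b1 r2: no row ⇒ E
  [12] b0 r1: had r2 ⇒ C
  [13] b0 r2: had r1 ⇒ C
  [14] b2 r2: had r0 ⇒ C
  [15] b3 r2: had r2 ⇒ H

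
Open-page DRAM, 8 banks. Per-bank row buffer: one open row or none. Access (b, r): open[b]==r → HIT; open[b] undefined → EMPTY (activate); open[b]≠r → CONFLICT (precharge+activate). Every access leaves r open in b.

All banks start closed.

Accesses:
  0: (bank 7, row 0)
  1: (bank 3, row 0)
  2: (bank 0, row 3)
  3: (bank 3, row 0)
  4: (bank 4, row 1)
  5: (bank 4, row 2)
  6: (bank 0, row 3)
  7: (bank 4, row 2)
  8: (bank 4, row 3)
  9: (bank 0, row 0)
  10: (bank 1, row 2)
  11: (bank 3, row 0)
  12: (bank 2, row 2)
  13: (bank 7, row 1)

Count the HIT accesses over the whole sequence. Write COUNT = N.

COUNT = 4

step 0: bank7 None->0 [EMPTY]
step 1: bank3 None->0 [EMPTY]
step 2: bank0 None->3 [EMPTY]
step 3: bank3 0->0 [HIT]
step 4: bank4 None->1 [EMPTY]
step 5: bank4 1->2 [CONFLICT]
step 6: bank0 3->3 [HIT]
step 7: bank4 2->2 [HIT]
step 8: bank4 2->3 [CONFLICT]
step 9: bank0 3->0 [CONFLICT]
step 10: bank1 None->2 [EMPTY]
step 11: bank3 0->0 [HIT]
step 12: bank2 None->2 [EMPTY]
step 13: bank7 0->1 [CONFLICT]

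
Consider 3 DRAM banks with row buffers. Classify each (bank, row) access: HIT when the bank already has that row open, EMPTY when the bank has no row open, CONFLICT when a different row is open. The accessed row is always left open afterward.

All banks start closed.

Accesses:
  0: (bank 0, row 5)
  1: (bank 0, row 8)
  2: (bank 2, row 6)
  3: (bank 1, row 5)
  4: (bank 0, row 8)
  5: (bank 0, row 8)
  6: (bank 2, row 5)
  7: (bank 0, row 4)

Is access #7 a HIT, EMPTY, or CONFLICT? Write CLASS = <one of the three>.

#0 (0,5) E
#1 (0,8) C  (was 5)
#2 (2,6) E
#3 (1,5) E
#4 (0,8) H  (was 8)
#5 (0,8) H  (was 8)
#6 (2,5) C  (was 6)
#7 (0,4) C  (was 8)

CLASS = CONFLICT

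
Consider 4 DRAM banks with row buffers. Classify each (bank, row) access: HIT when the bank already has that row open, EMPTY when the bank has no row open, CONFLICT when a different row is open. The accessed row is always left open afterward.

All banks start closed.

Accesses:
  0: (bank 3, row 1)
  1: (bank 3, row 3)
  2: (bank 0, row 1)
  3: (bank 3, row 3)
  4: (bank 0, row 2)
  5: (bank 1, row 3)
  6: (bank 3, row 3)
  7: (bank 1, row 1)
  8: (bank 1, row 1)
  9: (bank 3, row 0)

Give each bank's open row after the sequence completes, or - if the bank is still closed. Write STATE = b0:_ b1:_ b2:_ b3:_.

step 0: bank3 None->1 [EMPTY]
step 1: bank3 1->3 [CONFLICT]
step 2: bank0 None->1 [EMPTY]
step 3: bank3 3->3 [HIT]
step 4: bank0 1->2 [CONFLICT]
step 5: bank1 None->3 [EMPTY]
step 6: bank3 3->3 [HIT]
step 7: bank1 3->1 [CONFLICT]
step 8: bank1 1->1 [HIT]
step 9: bank3 3->0 [CONFLICT]

STATE = b0:2 b1:1 b2:- b3:0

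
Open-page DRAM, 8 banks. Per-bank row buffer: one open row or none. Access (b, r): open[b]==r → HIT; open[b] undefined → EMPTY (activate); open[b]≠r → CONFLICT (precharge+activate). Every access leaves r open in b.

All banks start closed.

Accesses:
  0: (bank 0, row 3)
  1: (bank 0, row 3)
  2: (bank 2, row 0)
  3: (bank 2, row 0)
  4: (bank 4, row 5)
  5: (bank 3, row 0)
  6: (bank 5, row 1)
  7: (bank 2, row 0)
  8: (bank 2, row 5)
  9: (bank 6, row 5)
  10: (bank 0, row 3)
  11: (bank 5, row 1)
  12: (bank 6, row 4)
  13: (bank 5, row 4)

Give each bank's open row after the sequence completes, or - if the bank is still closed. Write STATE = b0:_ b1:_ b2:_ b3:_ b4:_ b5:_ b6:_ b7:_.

  [0] b0 r3: no row ⇒ E
  [1] b0 r3: had r3 ⇒ H
  [2] b2 r0: no row ⇒ E
  [3] b2 r0: had r0 ⇒ H
  [4] b4 r5: no row ⇒ E
  [5] b3 r0: no row ⇒ E
  [6] b5 r1: no row ⇒ E
  [7] b2 r0: had r0 ⇒ H
  [8] b2 r5: had r0 ⇒ C
  [9] b6 r5: no row ⇒ E
  [10] b0 r3: had r3 ⇒ H
  [11] b5 r1: had r1 ⇒ H
  [12] b6 r4: had r5 ⇒ C
  [13] b5 r4: had r1 ⇒ C

STATE = b0:3 b1:- b2:5 b3:0 b4:5 b5:4 b6:4 b7:-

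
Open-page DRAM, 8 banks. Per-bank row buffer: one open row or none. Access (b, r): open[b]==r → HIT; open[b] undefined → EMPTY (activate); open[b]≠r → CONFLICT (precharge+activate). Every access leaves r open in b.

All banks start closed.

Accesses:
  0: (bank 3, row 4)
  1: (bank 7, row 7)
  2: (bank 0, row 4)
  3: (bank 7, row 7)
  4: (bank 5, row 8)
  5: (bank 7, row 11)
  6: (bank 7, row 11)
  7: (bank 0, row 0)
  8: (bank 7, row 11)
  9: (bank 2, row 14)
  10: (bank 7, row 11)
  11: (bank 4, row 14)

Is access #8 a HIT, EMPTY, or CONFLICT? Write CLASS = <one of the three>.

CLASS = HIT

#0 (3,4) E
#1 (7,7) E
#2 (0,4) E
#3 (7,7) H  (was 7)
#4 (5,8) E
#5 (7,11) C  (was 7)
#6 (7,11) H  (was 11)
#7 (0,0) C  (was 4)
#8 (7,11) H  (was 11)
#9 (2,14) E
#10 (7,11) H  (was 11)
#11 (4,14) E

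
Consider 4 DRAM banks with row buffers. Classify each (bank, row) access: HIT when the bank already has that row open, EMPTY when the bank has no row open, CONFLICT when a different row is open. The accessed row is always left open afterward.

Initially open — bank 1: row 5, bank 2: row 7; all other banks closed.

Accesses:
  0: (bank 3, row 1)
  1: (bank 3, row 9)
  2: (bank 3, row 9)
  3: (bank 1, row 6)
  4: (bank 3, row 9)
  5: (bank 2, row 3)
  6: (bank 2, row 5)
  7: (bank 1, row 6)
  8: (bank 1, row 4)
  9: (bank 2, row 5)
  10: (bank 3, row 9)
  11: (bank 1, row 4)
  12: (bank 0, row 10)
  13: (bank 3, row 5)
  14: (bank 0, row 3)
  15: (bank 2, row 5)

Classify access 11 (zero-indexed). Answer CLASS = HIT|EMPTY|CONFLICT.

  [0] b3 r1: no row ⇒ E
  [1] b3 r9: had r1 ⇒ C
  [2] b3 r9: had r9 ⇒ H
  [3] b1 r6: had r5 ⇒ C
  [4] b3 r9: had r9 ⇒ H
  [5] b2 r3: had r7 ⇒ C
  [6] b2 r5: had r3 ⇒ C
  [7] b1 r6: had r6 ⇒ H
  [8] b1 r4: had r6 ⇒ C
  [9] b2 r5: had r5 ⇒ H
  [10] b3 r9: had r9 ⇒ H
  [11] b1 r4: had r4 ⇒ H
  [12] b0 r10: no row ⇒ E
  [13] b3 r5: had r9 ⇒ C
  [14] b0 r3: had r10 ⇒ C
  [15] b2 r5: had r5 ⇒ H

CLASS = HIT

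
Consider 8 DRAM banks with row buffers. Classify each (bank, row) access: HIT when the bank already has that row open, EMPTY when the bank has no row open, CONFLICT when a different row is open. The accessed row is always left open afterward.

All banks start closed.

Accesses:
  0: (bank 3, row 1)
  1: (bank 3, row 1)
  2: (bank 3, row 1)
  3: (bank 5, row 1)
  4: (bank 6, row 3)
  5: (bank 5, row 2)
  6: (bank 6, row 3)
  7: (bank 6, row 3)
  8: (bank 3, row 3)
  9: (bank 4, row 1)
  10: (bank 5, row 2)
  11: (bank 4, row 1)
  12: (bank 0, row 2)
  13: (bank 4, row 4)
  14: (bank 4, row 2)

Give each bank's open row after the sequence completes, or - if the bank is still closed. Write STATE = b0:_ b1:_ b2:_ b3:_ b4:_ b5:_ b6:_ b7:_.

STATE = b0:2 b1:- b2:- b3:3 b4:2 b5:2 b6:3 b7:-

0: bank 3 row 1 — prev None → EMPTY
1: bank 3 row 1 — prev 1 → HIT
2: bank 3 row 1 — prev 1 → HIT
3: bank 5 row 1 — prev None → EMPTY
4: bank 6 row 3 — prev None → EMPTY
5: bank 5 row 2 — prev 1 → CONFLICT
6: bank 6 row 3 — prev 3 → HIT
7: bank 6 row 3 — prev 3 → HIT
8: bank 3 row 3 — prev 1 → CONFLICT
9: bank 4 row 1 — prev None → EMPTY
10: bank 5 row 2 — prev 2 → HIT
11: bank 4 row 1 — prev 1 → HIT
12: bank 0 row 2 — prev None → EMPTY
13: bank 4 row 4 — prev 1 → CONFLICT
14: bank 4 row 2 — prev 4 → CONFLICT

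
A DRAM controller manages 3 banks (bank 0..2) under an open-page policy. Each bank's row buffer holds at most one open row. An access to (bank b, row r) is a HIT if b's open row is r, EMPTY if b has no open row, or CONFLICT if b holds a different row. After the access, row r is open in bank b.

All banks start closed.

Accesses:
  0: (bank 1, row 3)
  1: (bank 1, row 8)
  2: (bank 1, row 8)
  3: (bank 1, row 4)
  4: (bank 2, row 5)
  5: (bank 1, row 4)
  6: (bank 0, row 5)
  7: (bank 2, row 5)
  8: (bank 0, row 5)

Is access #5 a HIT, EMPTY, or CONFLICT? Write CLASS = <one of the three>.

0: bank 1 row 3 — prev None → EMPTY
1: bank 1 row 8 — prev 3 → CONFLICT
2: bank 1 row 8 — prev 8 → HIT
3: bank 1 row 4 — prev 8 → CONFLICT
4: bank 2 row 5 — prev None → EMPTY
5: bank 1 row 4 — prev 4 → HIT
6: bank 0 row 5 — prev None → EMPTY
7: bank 2 row 5 — prev 5 → HIT
8: bank 0 row 5 — prev 5 → HIT

CLASS = HIT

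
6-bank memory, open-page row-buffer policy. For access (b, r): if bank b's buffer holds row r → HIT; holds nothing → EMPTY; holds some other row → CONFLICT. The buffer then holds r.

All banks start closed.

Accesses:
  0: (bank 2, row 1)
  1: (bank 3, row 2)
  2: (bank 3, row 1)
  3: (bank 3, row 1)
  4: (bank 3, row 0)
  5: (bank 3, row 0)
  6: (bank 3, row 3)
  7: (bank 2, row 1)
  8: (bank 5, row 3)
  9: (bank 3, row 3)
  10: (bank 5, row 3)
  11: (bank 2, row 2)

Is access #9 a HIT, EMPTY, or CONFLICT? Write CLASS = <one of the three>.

0: bank 2 row 1 — prev None → EMPTY
1: bank 3 row 2 — prev None → EMPTY
2: bank 3 row 1 — prev 2 → CONFLICT
3: bank 3 row 1 — prev 1 → HIT
4: bank 3 row 0 — prev 1 → CONFLICT
5: bank 3 row 0 — prev 0 → HIT
6: bank 3 row 3 — prev 0 → CONFLICT
7: bank 2 row 1 — prev 1 → HIT
8: bank 5 row 3 — prev None → EMPTY
9: bank 3 row 3 — prev 3 → HIT
10: bank 5 row 3 — prev 3 → HIT
11: bank 2 row 2 — prev 1 → CONFLICT

CLASS = HIT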